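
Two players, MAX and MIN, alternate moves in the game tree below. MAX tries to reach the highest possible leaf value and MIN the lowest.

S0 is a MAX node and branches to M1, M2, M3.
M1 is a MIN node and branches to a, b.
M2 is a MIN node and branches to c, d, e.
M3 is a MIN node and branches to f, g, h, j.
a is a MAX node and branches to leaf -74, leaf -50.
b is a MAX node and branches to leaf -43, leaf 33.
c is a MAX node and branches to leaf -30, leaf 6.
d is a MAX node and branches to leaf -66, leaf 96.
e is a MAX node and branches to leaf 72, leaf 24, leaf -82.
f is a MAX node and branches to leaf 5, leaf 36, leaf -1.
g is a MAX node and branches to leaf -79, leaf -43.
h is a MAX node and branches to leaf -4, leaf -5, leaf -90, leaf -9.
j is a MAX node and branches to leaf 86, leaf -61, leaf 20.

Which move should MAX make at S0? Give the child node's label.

a (MAX): max(-74, -50) = -50
b (MAX): max(-43, 33) = 33
M1 (MIN): min(-50, 33) = -50
c (MAX): max(-30, 6) = 6
d (MAX): max(-66, 96) = 96
e (MAX): max(72, 24, -82) = 72
M2 (MIN): min(6, 96, 72) = 6
f (MAX): max(5, 36, -1) = 36
g (MAX): max(-79, -43) = -43
h (MAX): max(-4, -5, -90, -9) = -4
j (MAX): max(86, -61, 20) = 86
M3 (MIN): min(36, -43, -4, 86) = -43
S0 (MAX): max(-50, 6, -43) = 6
MAX at S0 wants the highest of {M1=-50, M2=6, M3=-43}, so chooses M2.

M2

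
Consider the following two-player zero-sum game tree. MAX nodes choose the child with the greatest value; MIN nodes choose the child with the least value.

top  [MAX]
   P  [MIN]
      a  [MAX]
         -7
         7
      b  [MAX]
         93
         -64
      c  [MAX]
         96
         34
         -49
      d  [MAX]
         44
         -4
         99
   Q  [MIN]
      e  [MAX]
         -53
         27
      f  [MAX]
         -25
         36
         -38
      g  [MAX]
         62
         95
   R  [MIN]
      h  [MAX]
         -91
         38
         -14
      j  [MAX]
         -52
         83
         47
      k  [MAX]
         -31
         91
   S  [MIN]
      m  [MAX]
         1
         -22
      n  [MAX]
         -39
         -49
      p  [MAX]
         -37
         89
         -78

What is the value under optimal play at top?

38

a (MAX): max(-7, 7) = 7
b (MAX): max(93, -64) = 93
c (MAX): max(96, 34, -49) = 96
d (MAX): max(44, -4, 99) = 99
P (MIN): min(7, 93, 96, 99) = 7
e (MAX): max(-53, 27) = 27
f (MAX): max(-25, 36, -38) = 36
g (MAX): max(62, 95) = 95
Q (MIN): min(27, 36, 95) = 27
h (MAX): max(-91, 38, -14) = 38
j (MAX): max(-52, 83, 47) = 83
k (MAX): max(-31, 91) = 91
R (MIN): min(38, 83, 91) = 38
m (MAX): max(1, -22) = 1
n (MAX): max(-39, -49) = -39
p (MAX): max(-37, 89, -78) = 89
S (MIN): min(1, -39, 89) = -39
top (MAX): max(7, 27, 38, -39) = 38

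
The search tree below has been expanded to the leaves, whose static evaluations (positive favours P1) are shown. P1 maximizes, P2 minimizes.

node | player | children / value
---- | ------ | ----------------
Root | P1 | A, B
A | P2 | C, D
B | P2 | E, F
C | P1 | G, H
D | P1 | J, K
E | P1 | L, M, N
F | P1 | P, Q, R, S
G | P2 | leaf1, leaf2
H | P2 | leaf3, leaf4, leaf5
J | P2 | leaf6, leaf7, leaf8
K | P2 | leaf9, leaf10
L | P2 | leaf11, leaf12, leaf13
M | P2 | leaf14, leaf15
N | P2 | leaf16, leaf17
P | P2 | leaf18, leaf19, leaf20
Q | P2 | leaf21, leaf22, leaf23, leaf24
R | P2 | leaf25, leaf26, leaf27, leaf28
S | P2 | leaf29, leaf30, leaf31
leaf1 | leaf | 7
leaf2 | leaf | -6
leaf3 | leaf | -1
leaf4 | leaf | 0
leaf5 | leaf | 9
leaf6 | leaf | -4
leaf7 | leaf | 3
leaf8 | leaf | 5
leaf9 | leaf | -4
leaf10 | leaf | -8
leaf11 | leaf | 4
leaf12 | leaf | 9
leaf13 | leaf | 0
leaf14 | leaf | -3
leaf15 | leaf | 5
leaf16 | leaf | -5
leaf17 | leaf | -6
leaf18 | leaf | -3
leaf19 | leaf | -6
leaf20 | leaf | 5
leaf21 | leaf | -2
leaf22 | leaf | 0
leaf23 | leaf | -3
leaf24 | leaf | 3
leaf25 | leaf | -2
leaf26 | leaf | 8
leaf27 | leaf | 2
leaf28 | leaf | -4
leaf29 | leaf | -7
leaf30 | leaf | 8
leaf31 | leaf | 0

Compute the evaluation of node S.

-7

S (P2): min(-7, 8, 0) = -7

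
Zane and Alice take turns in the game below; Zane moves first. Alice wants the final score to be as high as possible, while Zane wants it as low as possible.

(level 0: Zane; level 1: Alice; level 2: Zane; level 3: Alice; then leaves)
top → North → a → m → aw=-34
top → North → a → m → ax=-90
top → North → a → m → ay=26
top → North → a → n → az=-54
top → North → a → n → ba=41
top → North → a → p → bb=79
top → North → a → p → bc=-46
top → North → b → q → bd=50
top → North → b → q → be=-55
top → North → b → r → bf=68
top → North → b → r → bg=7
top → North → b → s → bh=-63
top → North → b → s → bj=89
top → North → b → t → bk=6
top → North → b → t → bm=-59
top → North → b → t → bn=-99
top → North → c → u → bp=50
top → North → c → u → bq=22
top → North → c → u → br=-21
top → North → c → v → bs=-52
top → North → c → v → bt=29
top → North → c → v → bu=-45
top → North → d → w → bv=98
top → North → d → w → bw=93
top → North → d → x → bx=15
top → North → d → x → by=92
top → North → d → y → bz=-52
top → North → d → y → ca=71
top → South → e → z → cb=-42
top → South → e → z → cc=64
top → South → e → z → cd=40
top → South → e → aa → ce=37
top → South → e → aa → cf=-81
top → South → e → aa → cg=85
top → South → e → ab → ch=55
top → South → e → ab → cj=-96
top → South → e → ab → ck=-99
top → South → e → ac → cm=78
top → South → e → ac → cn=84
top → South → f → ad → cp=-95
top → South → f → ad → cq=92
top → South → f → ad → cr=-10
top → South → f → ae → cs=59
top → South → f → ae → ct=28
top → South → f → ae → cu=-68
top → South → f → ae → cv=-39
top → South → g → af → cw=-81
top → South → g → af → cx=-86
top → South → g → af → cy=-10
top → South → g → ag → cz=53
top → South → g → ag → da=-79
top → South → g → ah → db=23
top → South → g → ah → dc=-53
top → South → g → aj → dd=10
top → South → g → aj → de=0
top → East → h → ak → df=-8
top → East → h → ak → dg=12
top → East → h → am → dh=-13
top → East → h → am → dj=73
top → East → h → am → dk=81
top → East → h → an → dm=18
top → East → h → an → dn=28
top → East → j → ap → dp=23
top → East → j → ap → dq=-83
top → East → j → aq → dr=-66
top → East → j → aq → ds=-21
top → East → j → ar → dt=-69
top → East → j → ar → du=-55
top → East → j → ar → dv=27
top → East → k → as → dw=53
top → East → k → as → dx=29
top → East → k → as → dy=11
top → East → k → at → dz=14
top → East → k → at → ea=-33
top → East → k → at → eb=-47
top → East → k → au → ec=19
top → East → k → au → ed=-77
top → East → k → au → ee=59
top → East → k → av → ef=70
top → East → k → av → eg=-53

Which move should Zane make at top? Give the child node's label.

East

m (Alice): max(-34, -90, 26) = 26
n (Alice): max(-54, 41) = 41
p (Alice): max(79, -46) = 79
a (Zane): min(26, 41, 79) = 26
q (Alice): max(50, -55) = 50
r (Alice): max(68, 7) = 68
s (Alice): max(-63, 89) = 89
t (Alice): max(6, -59, -99) = 6
b (Zane): min(50, 68, 89, 6) = 6
u (Alice): max(50, 22, -21) = 50
v (Alice): max(-52, 29, -45) = 29
c (Zane): min(50, 29) = 29
w (Alice): max(98, 93) = 98
x (Alice): max(15, 92) = 92
y (Alice): max(-52, 71) = 71
d (Zane): min(98, 92, 71) = 71
North (Alice): max(26, 6, 29, 71) = 71
z (Alice): max(-42, 64, 40) = 64
aa (Alice): max(37, -81, 85) = 85
ab (Alice): max(55, -96, -99) = 55
ac (Alice): max(78, 84) = 84
e (Zane): min(64, 85, 55, 84) = 55
ad (Alice): max(-95, 92, -10) = 92
ae (Alice): max(59, 28, -68, -39) = 59
f (Zane): min(92, 59) = 59
af (Alice): max(-81, -86, -10) = -10
ag (Alice): max(53, -79) = 53
ah (Alice): max(23, -53) = 23
aj (Alice): max(10, 0) = 10
g (Zane): min(-10, 53, 23, 10) = -10
South (Alice): max(55, 59, -10) = 59
ak (Alice): max(-8, 12) = 12
am (Alice): max(-13, 73, 81) = 81
an (Alice): max(18, 28) = 28
h (Zane): min(12, 81, 28) = 12
ap (Alice): max(23, -83) = 23
aq (Alice): max(-66, -21) = -21
ar (Alice): max(-69, -55, 27) = 27
j (Zane): min(23, -21, 27) = -21
as (Alice): max(53, 29, 11) = 53
at (Alice): max(14, -33, -47) = 14
au (Alice): max(19, -77, 59) = 59
av (Alice): max(70, -53) = 70
k (Zane): min(53, 14, 59, 70) = 14
East (Alice): max(12, -21, 14) = 14
top (Zane): min(71, 59, 14) = 14
Zane at top wants the lowest of {North=71, South=59, East=14}, so chooses East.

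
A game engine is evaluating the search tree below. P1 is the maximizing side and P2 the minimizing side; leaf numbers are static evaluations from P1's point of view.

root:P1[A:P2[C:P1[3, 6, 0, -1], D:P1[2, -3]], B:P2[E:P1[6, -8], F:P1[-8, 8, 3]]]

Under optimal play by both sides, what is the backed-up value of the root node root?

C (P1): max(3, 6, 0, -1) = 6
D (P1): max(2, -3) = 2
A (P2): min(6, 2) = 2
E (P1): max(6, -8) = 6
F (P1): max(-8, 8, 3) = 8
B (P2): min(6, 8) = 6
root (P1): max(2, 6) = 6

6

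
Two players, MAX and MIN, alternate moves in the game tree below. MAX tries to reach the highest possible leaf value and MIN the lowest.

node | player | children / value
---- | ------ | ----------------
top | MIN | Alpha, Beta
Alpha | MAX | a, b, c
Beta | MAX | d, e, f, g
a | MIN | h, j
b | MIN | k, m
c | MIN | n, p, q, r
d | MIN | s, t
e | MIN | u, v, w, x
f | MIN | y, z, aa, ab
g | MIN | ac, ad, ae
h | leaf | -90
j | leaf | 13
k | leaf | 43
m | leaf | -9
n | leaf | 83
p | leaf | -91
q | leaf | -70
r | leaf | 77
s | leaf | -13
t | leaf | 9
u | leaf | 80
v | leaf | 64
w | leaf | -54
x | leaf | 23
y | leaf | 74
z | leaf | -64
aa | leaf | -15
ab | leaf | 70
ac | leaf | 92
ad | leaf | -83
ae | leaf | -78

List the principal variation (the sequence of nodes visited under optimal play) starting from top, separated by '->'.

top -> Beta -> d -> s

a (MIN): min(-90, 13) = -90
b (MIN): min(43, -9) = -9
c (MIN): min(83, -91, -70, 77) = -91
Alpha (MAX): max(-90, -9, -91) = -9
d (MIN): min(-13, 9) = -13
e (MIN): min(80, 64, -54, 23) = -54
f (MIN): min(74, -64, -15, 70) = -64
g (MIN): min(92, -83, -78) = -83
Beta (MAX): max(-13, -54, -64, -83) = -13
top (MIN): min(-9, -13) = -13
At top, MIN picks Beta (lowest: -13).
At Beta, MAX picks d (highest: -13).
At d, MIN picks s (lowest: -13).
Terminal value -13.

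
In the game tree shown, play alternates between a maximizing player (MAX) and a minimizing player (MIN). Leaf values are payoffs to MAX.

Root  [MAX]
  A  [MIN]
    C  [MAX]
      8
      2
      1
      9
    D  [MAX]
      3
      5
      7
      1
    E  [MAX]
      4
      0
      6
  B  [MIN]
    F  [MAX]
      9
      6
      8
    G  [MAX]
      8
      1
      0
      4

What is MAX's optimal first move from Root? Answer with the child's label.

B

C (MAX): max(8, 2, 1, 9) = 9
D (MAX): max(3, 5, 7, 1) = 7
E (MAX): max(4, 0, 6) = 6
A (MIN): min(9, 7, 6) = 6
F (MAX): max(9, 6, 8) = 9
G (MAX): max(8, 1, 0, 4) = 8
B (MIN): min(9, 8) = 8
Root (MAX): max(6, 8) = 8
MAX at Root wants the highest of {A=6, B=8}, so chooses B.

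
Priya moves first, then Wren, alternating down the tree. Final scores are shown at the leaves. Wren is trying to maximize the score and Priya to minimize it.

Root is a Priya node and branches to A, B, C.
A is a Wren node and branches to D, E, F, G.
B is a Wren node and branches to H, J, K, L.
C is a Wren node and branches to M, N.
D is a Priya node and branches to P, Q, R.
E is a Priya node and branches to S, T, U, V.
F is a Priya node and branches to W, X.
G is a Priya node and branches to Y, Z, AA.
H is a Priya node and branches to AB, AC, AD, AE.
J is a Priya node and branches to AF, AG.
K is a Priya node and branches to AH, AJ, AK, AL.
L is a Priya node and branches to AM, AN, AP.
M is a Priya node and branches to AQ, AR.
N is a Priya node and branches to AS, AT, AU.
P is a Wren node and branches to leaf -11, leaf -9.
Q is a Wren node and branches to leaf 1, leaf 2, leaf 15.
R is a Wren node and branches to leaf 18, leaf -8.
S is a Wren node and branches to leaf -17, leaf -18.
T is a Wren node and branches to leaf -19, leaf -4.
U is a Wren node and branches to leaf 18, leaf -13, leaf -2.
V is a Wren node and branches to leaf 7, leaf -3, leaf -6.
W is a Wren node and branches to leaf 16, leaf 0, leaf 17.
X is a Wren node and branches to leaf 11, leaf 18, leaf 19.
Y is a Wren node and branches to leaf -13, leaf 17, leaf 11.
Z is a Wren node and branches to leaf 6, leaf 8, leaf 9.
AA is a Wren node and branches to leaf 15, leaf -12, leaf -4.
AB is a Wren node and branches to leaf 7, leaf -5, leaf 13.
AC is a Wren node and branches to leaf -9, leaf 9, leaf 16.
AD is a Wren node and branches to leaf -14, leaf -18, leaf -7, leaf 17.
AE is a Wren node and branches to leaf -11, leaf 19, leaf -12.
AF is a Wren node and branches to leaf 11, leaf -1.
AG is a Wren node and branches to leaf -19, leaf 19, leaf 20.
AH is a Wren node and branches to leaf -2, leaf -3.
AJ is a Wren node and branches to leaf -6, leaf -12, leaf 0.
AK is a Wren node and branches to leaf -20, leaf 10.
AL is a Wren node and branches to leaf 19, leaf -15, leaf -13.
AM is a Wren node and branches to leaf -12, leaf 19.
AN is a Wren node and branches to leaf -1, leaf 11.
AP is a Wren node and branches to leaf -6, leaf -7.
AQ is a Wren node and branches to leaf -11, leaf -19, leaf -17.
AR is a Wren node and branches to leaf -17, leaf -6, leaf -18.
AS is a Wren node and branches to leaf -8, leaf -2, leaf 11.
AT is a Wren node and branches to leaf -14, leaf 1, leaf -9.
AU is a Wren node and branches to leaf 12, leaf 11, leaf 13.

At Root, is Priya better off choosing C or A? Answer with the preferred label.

C

AQ (Wren): max(-11, -19, -17) = -11
AR (Wren): max(-17, -6, -18) = -6
M (Priya): min(-11, -6) = -11
AS (Wren): max(-8, -2, 11) = 11
AT (Wren): max(-14, 1, -9) = 1
AU (Wren): max(12, 11, 13) = 13
N (Priya): min(11, 1, 13) = 1
C (Wren): max(-11, 1) = 1
P (Wren): max(-11, -9) = -9
Q (Wren): max(1, 2, 15) = 15
R (Wren): max(18, -8) = 18
D (Priya): min(-9, 15, 18) = -9
S (Wren): max(-17, -18) = -17
T (Wren): max(-19, -4) = -4
U (Wren): max(18, -13, -2) = 18
V (Wren): max(7, -3, -6) = 7
E (Priya): min(-17, -4, 18, 7) = -17
W (Wren): max(16, 0, 17) = 17
X (Wren): max(11, 18, 19) = 19
F (Priya): min(17, 19) = 17
Y (Wren): max(-13, 17, 11) = 17
Z (Wren): max(6, 8, 9) = 9
AA (Wren): max(15, -12, -4) = 15
G (Priya): min(17, 9, 15) = 9
A (Wren): max(-9, -17, 17, 9) = 17
Priya prefers the lower value; C=1, A=17. C is better since 1 < 17.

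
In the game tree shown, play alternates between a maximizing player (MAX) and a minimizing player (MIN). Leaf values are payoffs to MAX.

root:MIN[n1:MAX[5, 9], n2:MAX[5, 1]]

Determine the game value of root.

n1 (MAX): max(5, 9) = 9
n2 (MAX): max(5, 1) = 5
root (MIN): min(9, 5) = 5

5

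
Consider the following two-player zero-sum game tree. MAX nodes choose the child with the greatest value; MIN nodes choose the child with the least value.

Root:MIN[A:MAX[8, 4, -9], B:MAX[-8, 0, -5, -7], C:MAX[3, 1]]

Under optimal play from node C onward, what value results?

C (MAX): max(3, 1) = 3

3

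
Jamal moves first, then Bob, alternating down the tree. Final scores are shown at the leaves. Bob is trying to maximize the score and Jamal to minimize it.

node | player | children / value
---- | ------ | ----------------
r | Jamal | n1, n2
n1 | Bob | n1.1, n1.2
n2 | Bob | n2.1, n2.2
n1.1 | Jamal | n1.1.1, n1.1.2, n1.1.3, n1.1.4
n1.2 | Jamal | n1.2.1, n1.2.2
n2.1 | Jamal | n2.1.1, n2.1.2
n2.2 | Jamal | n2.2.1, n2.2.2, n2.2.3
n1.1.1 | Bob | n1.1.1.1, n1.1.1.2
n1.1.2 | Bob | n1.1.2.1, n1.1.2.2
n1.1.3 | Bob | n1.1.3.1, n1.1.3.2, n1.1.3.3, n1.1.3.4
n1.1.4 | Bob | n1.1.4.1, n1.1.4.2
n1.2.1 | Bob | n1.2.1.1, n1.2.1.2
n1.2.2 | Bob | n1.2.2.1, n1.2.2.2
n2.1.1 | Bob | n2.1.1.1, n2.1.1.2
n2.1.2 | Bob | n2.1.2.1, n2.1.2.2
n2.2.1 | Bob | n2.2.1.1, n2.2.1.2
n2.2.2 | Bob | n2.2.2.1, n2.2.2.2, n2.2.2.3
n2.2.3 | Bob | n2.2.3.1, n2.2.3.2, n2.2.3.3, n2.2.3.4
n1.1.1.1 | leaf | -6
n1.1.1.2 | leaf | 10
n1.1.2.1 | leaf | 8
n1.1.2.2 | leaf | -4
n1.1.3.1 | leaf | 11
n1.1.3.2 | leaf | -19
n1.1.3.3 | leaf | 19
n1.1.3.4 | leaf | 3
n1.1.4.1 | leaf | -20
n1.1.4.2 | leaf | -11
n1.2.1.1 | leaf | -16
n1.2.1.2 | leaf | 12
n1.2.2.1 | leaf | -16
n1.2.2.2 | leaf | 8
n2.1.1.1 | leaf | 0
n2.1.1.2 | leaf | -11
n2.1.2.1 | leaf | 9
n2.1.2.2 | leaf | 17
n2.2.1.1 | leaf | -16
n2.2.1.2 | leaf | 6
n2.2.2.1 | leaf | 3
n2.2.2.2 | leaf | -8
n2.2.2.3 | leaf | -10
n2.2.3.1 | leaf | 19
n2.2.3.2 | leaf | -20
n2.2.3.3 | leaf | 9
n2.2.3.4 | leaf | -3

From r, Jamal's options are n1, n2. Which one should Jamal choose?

n2

n1.1.1 (Bob): max(-6, 10) = 10
n1.1.2 (Bob): max(8, -4) = 8
n1.1.3 (Bob): max(11, -19, 19, 3) = 19
n1.1.4 (Bob): max(-20, -11) = -11
n1.1 (Jamal): min(10, 8, 19, -11) = -11
n1.2.1 (Bob): max(-16, 12) = 12
n1.2.2 (Bob): max(-16, 8) = 8
n1.2 (Jamal): min(12, 8) = 8
n1 (Bob): max(-11, 8) = 8
n2.1.1 (Bob): max(0, -11) = 0
n2.1.2 (Bob): max(9, 17) = 17
n2.1 (Jamal): min(0, 17) = 0
n2.2.1 (Bob): max(-16, 6) = 6
n2.2.2 (Bob): max(3, -8, -10) = 3
n2.2.3 (Bob): max(19, -20, 9, -3) = 19
n2.2 (Jamal): min(6, 3, 19) = 3
n2 (Bob): max(0, 3) = 3
r (Jamal): min(8, 3) = 3
Jamal at r wants the lowest of {n1=8, n2=3}, so chooses n2.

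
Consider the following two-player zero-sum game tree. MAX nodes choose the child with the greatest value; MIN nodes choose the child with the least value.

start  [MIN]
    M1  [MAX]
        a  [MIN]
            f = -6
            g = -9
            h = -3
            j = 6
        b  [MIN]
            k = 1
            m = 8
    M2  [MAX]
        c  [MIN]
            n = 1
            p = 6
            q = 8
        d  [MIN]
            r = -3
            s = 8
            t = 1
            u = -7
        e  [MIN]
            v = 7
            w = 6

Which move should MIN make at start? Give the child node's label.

a (MIN): min(-6, -9, -3, 6) = -9
b (MIN): min(1, 8) = 1
M1 (MAX): max(-9, 1) = 1
c (MIN): min(1, 6, 8) = 1
d (MIN): min(-3, 8, 1, -7) = -7
e (MIN): min(7, 6) = 6
M2 (MAX): max(1, -7, 6) = 6
start (MIN): min(1, 6) = 1
MIN at start wants the lowest of {M1=1, M2=6}, so chooses M1.

M1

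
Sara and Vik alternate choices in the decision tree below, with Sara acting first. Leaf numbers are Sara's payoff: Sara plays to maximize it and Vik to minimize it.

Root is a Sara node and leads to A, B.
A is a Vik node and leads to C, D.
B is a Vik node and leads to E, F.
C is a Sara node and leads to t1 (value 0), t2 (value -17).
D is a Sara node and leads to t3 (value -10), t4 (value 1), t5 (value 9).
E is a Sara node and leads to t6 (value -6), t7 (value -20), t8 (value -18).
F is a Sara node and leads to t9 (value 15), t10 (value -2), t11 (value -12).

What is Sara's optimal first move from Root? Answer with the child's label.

A

C (Sara): max(0, -17) = 0
D (Sara): max(-10, 1, 9) = 9
A (Vik): min(0, 9) = 0
E (Sara): max(-6, -20, -18) = -6
F (Sara): max(15, -2, -12) = 15
B (Vik): min(-6, 15) = -6
Root (Sara): max(0, -6) = 0
Sara at Root wants the highest of {A=0, B=-6}, so chooses A.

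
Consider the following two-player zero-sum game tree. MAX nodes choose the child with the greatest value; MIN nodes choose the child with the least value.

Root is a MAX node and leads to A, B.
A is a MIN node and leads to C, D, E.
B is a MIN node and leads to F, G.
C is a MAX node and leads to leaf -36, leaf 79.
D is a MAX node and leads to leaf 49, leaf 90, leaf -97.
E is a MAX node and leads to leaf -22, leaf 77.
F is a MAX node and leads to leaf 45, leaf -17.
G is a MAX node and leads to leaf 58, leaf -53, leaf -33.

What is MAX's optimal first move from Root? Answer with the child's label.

A

C (MAX): max(-36, 79) = 79
D (MAX): max(49, 90, -97) = 90
E (MAX): max(-22, 77) = 77
A (MIN): min(79, 90, 77) = 77
F (MAX): max(45, -17) = 45
G (MAX): max(58, -53, -33) = 58
B (MIN): min(45, 58) = 45
Root (MAX): max(77, 45) = 77
MAX at Root wants the highest of {A=77, B=45}, so chooses A.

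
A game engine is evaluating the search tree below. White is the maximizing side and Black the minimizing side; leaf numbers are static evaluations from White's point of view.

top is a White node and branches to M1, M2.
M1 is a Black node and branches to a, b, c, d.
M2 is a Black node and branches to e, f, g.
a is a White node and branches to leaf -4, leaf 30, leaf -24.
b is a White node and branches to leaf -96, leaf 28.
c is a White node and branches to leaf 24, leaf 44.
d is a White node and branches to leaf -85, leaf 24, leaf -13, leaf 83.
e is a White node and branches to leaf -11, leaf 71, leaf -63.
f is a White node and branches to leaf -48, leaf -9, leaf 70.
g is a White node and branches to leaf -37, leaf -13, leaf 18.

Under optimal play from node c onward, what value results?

c (White): max(24, 44) = 44

44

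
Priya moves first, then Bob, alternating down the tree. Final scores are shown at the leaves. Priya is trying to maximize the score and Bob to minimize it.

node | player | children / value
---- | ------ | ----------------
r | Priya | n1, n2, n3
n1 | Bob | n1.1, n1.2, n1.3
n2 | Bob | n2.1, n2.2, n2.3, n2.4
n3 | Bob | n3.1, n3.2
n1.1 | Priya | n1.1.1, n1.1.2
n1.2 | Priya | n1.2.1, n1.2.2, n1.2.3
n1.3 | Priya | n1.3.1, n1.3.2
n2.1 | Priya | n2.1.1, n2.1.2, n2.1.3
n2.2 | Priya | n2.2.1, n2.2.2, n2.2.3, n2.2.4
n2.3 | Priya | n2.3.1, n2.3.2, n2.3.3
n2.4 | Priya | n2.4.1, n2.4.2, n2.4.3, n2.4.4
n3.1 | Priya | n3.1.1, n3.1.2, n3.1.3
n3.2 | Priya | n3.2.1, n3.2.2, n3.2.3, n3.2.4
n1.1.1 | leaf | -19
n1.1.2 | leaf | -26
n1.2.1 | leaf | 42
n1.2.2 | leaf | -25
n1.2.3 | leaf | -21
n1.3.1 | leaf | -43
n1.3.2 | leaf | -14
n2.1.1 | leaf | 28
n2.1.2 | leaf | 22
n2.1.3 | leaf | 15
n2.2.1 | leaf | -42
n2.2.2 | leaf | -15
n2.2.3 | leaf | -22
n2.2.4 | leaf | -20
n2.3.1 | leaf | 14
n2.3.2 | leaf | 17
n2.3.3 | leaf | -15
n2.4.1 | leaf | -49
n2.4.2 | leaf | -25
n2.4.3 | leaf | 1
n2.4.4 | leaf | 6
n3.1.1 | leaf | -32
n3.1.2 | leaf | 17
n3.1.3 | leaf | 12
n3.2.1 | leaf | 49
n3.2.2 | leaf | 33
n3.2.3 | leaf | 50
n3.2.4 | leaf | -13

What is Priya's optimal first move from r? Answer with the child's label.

n3

n1.1 (Priya): max(-19, -26) = -19
n1.2 (Priya): max(42, -25, -21) = 42
n1.3 (Priya): max(-43, -14) = -14
n1 (Bob): min(-19, 42, -14) = -19
n2.1 (Priya): max(28, 22, 15) = 28
n2.2 (Priya): max(-42, -15, -22, -20) = -15
n2.3 (Priya): max(14, 17, -15) = 17
n2.4 (Priya): max(-49, -25, 1, 6) = 6
n2 (Bob): min(28, -15, 17, 6) = -15
n3.1 (Priya): max(-32, 17, 12) = 17
n3.2 (Priya): max(49, 33, 50, -13) = 50
n3 (Bob): min(17, 50) = 17
r (Priya): max(-19, -15, 17) = 17
Priya at r wants the highest of {n1=-19, n2=-15, n3=17}, so chooses n3.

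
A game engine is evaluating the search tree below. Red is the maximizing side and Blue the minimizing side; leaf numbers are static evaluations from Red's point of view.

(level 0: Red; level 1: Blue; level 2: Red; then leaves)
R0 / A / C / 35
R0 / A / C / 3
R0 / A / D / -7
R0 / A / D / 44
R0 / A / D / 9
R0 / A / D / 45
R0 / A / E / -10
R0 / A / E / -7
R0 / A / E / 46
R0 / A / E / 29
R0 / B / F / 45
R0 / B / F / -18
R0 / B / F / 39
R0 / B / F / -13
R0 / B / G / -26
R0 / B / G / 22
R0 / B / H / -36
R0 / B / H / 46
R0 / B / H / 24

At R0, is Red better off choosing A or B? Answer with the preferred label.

A

C (Red): max(35, 3) = 35
D (Red): max(-7, 44, 9, 45) = 45
E (Red): max(-10, -7, 46, 29) = 46
A (Blue): min(35, 45, 46) = 35
F (Red): max(45, -18, 39, -13) = 45
G (Red): max(-26, 22) = 22
H (Red): max(-36, 46, 24) = 46
B (Blue): min(45, 22, 46) = 22
Red prefers the higher value; A=35, B=22. A is better since 35 > 22.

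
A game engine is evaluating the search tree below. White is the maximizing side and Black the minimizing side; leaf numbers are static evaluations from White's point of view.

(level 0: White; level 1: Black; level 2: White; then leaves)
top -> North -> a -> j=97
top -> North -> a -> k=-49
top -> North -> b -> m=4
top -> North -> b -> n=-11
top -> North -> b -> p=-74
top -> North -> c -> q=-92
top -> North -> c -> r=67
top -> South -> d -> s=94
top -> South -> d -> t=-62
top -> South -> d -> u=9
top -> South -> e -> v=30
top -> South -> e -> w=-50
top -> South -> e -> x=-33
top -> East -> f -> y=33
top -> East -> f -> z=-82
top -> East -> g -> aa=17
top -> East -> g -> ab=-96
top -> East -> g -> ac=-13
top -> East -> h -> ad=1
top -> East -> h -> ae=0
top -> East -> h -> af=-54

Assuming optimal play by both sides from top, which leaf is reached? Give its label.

a (White): max(97, -49) = 97
b (White): max(4, -11, -74) = 4
c (White): max(-92, 67) = 67
North (Black): min(97, 4, 67) = 4
d (White): max(94, -62, 9) = 94
e (White): max(30, -50, -33) = 30
South (Black): min(94, 30) = 30
f (White): max(33, -82) = 33
g (White): max(17, -96, -13) = 17
h (White): max(1, 0, -54) = 1
East (Black): min(33, 17, 1) = 1
top (White): max(4, 30, 1) = 30
At top, White picks South (highest: 30).
At South, Black picks e (lowest: 30).
At e, White picks v (highest: 30).
Terminal value 30.

v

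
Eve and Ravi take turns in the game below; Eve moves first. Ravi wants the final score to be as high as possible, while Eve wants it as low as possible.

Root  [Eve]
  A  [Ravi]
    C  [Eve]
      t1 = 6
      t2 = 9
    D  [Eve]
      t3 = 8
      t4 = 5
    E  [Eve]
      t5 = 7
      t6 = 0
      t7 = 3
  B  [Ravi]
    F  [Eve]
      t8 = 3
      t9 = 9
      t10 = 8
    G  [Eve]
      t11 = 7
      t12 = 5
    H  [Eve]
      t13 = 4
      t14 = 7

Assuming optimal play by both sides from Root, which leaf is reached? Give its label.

t12

C (Eve): min(6, 9) = 6
D (Eve): min(8, 5) = 5
E (Eve): min(7, 0, 3) = 0
A (Ravi): max(6, 5, 0) = 6
F (Eve): min(3, 9, 8) = 3
G (Eve): min(7, 5) = 5
H (Eve): min(4, 7) = 4
B (Ravi): max(3, 5, 4) = 5
Root (Eve): min(6, 5) = 5
At Root, Eve picks B (lowest: 5).
At B, Ravi picks G (highest: 5).
At G, Eve picks t12 (lowest: 5).
Terminal value 5.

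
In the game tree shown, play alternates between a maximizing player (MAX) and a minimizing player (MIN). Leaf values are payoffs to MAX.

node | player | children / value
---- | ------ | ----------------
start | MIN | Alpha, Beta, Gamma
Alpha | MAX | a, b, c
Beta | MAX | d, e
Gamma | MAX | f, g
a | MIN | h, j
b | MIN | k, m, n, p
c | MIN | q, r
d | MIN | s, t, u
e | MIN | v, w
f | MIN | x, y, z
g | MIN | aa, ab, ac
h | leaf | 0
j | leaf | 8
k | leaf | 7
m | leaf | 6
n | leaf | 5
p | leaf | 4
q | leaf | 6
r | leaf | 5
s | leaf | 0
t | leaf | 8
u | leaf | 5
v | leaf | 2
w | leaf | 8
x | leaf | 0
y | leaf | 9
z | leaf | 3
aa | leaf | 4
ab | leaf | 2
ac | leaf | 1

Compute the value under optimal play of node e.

2

e (MIN): min(2, 8) = 2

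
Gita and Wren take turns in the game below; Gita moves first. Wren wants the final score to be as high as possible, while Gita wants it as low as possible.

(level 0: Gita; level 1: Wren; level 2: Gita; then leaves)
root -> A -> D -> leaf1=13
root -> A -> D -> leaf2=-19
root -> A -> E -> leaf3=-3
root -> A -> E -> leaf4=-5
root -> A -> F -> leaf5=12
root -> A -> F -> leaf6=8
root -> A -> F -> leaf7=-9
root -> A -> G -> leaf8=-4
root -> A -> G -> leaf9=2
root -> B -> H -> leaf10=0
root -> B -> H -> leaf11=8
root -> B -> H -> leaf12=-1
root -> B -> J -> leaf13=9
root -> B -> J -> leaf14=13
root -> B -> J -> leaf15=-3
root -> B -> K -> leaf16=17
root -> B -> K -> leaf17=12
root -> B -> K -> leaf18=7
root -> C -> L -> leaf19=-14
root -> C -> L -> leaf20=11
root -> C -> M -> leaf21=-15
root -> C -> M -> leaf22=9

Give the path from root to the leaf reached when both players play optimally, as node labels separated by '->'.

root -> C -> L -> leaf19

D (Gita): min(13, -19) = -19
E (Gita): min(-3, -5) = -5
F (Gita): min(12, 8, -9) = -9
G (Gita): min(-4, 2) = -4
A (Wren): max(-19, -5, -9, -4) = -4
H (Gita): min(0, 8, -1) = -1
J (Gita): min(9, 13, -3) = -3
K (Gita): min(17, 12, 7) = 7
B (Wren): max(-1, -3, 7) = 7
L (Gita): min(-14, 11) = -14
M (Gita): min(-15, 9) = -15
C (Wren): max(-14, -15) = -14
root (Gita): min(-4, 7, -14) = -14
At root, Gita picks C (lowest: -14).
At C, Wren picks L (highest: -14).
At L, Gita picks leaf19 (lowest: -14).
Terminal value -14.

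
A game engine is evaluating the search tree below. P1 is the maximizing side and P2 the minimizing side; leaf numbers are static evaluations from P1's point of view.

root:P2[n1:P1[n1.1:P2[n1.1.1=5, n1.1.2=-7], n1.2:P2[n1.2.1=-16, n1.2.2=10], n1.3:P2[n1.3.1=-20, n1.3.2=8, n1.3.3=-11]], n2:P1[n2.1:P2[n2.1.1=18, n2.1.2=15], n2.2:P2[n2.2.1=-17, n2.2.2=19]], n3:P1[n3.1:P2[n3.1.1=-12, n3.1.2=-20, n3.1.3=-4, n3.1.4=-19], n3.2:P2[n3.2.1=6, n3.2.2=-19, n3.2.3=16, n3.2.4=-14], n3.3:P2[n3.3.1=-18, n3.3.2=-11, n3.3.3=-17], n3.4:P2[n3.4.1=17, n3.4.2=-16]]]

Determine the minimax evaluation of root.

-16

n1.1 (P2): min(5, -7) = -7
n1.2 (P2): min(-16, 10) = -16
n1.3 (P2): min(-20, 8, -11) = -20
n1 (P1): max(-7, -16, -20) = -7
n2.1 (P2): min(18, 15) = 15
n2.2 (P2): min(-17, 19) = -17
n2 (P1): max(15, -17) = 15
n3.1 (P2): min(-12, -20, -4, -19) = -20
n3.2 (P2): min(6, -19, 16, -14) = -19
n3.3 (P2): min(-18, -11, -17) = -18
n3.4 (P2): min(17, -16) = -16
n3 (P1): max(-20, -19, -18, -16) = -16
root (P2): min(-7, 15, -16) = -16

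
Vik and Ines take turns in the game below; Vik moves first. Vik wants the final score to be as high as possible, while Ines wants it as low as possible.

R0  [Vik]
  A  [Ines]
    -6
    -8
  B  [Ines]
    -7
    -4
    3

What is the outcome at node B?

B (Ines): min(-7, -4, 3) = -7

-7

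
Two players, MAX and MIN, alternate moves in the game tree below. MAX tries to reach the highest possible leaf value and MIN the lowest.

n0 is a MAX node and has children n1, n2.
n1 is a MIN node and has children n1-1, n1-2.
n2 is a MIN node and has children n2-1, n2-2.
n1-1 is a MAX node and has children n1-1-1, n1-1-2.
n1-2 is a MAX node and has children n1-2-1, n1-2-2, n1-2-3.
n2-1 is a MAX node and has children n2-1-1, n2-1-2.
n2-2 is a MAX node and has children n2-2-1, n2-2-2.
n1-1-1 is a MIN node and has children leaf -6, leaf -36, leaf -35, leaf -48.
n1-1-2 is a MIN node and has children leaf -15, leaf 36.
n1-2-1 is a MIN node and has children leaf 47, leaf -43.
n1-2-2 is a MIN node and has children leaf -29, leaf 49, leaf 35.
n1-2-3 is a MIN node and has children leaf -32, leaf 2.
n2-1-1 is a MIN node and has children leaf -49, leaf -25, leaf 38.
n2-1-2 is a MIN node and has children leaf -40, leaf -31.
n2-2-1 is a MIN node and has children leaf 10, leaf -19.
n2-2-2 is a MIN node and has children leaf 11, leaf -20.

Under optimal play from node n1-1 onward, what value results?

-15

n1-1-1 (MIN): min(-6, -36, -35, -48) = -48
n1-1-2 (MIN): min(-15, 36) = -15
n1-1 (MAX): max(-48, -15) = -15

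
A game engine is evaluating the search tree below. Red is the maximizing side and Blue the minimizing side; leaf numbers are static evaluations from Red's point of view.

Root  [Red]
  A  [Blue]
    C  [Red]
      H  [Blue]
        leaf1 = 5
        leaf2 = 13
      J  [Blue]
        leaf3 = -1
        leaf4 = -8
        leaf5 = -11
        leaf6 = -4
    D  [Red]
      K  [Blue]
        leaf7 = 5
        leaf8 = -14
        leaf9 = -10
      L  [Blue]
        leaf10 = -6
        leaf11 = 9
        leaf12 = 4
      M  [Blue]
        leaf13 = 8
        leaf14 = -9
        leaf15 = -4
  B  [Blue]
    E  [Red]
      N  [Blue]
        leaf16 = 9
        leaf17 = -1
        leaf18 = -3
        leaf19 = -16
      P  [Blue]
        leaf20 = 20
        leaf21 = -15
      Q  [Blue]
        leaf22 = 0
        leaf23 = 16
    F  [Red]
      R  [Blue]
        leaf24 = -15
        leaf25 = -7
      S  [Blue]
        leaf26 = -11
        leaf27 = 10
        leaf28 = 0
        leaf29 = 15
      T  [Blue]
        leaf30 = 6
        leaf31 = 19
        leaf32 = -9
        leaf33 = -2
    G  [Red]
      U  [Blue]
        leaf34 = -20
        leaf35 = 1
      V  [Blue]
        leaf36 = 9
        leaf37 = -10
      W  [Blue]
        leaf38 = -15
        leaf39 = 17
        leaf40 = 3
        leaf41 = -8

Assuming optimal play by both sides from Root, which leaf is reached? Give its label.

H (Blue): min(5, 13) = 5
J (Blue): min(-1, -8, -11, -4) = -11
C (Red): max(5, -11) = 5
K (Blue): min(5, -14, -10) = -14
L (Blue): min(-6, 9, 4) = -6
M (Blue): min(8, -9, -4) = -9
D (Red): max(-14, -6, -9) = -6
A (Blue): min(5, -6) = -6
N (Blue): min(9, -1, -3, -16) = -16
P (Blue): min(20, -15) = -15
Q (Blue): min(0, 16) = 0
E (Red): max(-16, -15, 0) = 0
R (Blue): min(-15, -7) = -15
S (Blue): min(-11, 10, 0, 15) = -11
T (Blue): min(6, 19, -9, -2) = -9
F (Red): max(-15, -11, -9) = -9
U (Blue): min(-20, 1) = -20
V (Blue): min(9, -10) = -10
W (Blue): min(-15, 17, 3, -8) = -15
G (Red): max(-20, -10, -15) = -10
B (Blue): min(0, -9, -10) = -10
Root (Red): max(-6, -10) = -6
At Root, Red picks A (highest: -6).
At A, Blue picks D (lowest: -6).
At D, Red picks L (highest: -6).
At L, Blue picks leaf10 (lowest: -6).
Terminal value -6.

leaf10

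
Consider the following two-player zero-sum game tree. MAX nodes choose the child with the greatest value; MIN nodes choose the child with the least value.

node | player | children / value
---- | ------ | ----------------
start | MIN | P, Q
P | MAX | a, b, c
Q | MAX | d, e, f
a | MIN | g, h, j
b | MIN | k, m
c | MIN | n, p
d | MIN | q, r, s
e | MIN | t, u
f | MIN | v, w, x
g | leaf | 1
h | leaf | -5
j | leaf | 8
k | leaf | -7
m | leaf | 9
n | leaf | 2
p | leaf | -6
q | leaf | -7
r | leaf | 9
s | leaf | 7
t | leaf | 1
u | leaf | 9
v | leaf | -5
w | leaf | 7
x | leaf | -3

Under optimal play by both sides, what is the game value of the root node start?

-5

a (MIN): min(1, -5, 8) = -5
b (MIN): min(-7, 9) = -7
c (MIN): min(2, -6) = -6
P (MAX): max(-5, -7, -6) = -5
d (MIN): min(-7, 9, 7) = -7
e (MIN): min(1, 9) = 1
f (MIN): min(-5, 7, -3) = -5
Q (MAX): max(-7, 1, -5) = 1
start (MIN): min(-5, 1) = -5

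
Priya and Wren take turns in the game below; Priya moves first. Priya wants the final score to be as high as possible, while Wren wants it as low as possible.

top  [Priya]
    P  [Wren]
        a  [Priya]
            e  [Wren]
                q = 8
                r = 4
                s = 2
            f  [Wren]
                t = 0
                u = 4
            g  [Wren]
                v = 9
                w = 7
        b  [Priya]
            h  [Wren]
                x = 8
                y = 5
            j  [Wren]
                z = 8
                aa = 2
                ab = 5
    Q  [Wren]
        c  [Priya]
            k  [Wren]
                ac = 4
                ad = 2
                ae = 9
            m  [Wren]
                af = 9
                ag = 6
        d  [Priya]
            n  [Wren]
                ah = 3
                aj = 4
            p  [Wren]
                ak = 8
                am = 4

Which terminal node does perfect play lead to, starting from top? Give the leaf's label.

e (Wren): min(8, 4, 2) = 2
f (Wren): min(0, 4) = 0
g (Wren): min(9, 7) = 7
a (Priya): max(2, 0, 7) = 7
h (Wren): min(8, 5) = 5
j (Wren): min(8, 2, 5) = 2
b (Priya): max(5, 2) = 5
P (Wren): min(7, 5) = 5
k (Wren): min(4, 2, 9) = 2
m (Wren): min(9, 6) = 6
c (Priya): max(2, 6) = 6
n (Wren): min(3, 4) = 3
p (Wren): min(8, 4) = 4
d (Priya): max(3, 4) = 4
Q (Wren): min(6, 4) = 4
top (Priya): max(5, 4) = 5
At top, Priya picks P (highest: 5).
At P, Wren picks b (lowest: 5).
At b, Priya picks h (highest: 5).
At h, Wren picks y (lowest: 5).
Terminal value 5.

y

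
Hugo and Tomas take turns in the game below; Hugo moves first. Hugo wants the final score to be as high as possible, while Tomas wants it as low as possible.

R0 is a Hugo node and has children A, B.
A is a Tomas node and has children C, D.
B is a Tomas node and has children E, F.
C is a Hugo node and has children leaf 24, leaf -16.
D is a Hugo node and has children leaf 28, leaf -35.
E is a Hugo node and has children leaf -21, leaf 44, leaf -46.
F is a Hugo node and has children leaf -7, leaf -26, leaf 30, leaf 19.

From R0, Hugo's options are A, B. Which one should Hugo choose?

B

C (Hugo): max(24, -16) = 24
D (Hugo): max(28, -35) = 28
A (Tomas): min(24, 28) = 24
E (Hugo): max(-21, 44, -46) = 44
F (Hugo): max(-7, -26, 30, 19) = 30
B (Tomas): min(44, 30) = 30
R0 (Hugo): max(24, 30) = 30
Hugo at R0 wants the highest of {A=24, B=30}, so chooses B.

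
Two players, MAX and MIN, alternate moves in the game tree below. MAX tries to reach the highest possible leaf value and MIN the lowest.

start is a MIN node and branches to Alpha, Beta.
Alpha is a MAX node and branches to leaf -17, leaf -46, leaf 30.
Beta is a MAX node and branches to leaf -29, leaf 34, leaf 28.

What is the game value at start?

30

Alpha (MAX): max(-17, -46, 30) = 30
Beta (MAX): max(-29, 34, 28) = 34
start (MIN): min(30, 34) = 30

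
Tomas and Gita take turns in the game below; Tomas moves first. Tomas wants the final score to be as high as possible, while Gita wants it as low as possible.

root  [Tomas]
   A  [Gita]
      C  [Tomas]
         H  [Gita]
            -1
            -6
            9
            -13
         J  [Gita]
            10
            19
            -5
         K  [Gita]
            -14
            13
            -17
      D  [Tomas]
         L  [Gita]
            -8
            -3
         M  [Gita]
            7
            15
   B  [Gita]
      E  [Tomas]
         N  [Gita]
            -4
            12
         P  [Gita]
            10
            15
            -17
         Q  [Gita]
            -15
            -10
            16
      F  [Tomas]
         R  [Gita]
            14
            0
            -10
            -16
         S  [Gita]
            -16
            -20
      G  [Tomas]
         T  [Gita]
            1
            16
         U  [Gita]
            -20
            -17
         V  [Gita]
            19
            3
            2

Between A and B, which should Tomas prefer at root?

H (Gita): min(-1, -6, 9, -13) = -13
J (Gita): min(10, 19, -5) = -5
K (Gita): min(-14, 13, -17) = -17
C (Tomas): max(-13, -5, -17) = -5
L (Gita): min(-8, -3) = -8
M (Gita): min(7, 15) = 7
D (Tomas): max(-8, 7) = 7
A (Gita): min(-5, 7) = -5
N (Gita): min(-4, 12) = -4
P (Gita): min(10, 15, -17) = -17
Q (Gita): min(-15, -10, 16) = -15
E (Tomas): max(-4, -17, -15) = -4
R (Gita): min(14, 0, -10, -16) = -16
S (Gita): min(-16, -20) = -20
F (Tomas): max(-16, -20) = -16
T (Gita): min(1, 16) = 1
U (Gita): min(-20, -17) = -20
V (Gita): min(19, 3, 2) = 2
G (Tomas): max(1, -20, 2) = 2
B (Gita): min(-4, -16, 2) = -16
Tomas prefers the higher value; A=-5, B=-16. A is better since -5 > -16.

A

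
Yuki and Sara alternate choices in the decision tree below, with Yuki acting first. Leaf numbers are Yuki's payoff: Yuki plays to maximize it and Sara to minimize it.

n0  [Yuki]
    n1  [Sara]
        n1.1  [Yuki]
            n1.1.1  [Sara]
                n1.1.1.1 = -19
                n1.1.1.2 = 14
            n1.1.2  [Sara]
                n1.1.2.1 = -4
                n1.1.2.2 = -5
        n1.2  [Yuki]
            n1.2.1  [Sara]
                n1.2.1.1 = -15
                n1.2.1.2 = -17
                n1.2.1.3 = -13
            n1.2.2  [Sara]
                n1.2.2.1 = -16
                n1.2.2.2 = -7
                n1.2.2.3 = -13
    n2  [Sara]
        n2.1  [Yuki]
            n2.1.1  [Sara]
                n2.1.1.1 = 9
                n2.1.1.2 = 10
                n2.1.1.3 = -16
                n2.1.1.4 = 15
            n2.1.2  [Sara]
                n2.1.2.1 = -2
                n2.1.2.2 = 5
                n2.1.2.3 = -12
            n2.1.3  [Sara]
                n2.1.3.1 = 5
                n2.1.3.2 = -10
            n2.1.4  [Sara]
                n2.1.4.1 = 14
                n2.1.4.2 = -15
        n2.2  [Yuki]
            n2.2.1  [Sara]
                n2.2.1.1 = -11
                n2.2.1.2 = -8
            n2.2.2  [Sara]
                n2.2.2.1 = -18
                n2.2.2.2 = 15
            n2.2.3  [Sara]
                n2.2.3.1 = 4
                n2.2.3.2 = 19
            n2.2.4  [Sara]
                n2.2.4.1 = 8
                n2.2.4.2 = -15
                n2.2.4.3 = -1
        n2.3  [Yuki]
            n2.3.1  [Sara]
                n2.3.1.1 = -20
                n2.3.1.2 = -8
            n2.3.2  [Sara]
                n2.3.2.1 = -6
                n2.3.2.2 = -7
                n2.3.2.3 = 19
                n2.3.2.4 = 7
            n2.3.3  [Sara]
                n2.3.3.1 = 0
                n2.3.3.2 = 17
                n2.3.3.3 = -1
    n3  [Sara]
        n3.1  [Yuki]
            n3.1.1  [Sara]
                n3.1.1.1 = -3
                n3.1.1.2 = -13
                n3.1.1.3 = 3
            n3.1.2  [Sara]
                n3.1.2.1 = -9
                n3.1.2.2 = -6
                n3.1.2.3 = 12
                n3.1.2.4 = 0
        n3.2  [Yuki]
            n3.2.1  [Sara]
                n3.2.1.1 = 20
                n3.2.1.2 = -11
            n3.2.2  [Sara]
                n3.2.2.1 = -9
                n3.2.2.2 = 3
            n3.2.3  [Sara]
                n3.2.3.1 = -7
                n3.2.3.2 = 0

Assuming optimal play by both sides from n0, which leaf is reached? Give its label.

n3.1.2.1

n1.1.1 (Sara): min(-19, 14) = -19
n1.1.2 (Sara): min(-4, -5) = -5
n1.1 (Yuki): max(-19, -5) = -5
n1.2.1 (Sara): min(-15, -17, -13) = -17
n1.2.2 (Sara): min(-16, -7, -13) = -16
n1.2 (Yuki): max(-17, -16) = -16
n1 (Sara): min(-5, -16) = -16
n2.1.1 (Sara): min(9, 10, -16, 15) = -16
n2.1.2 (Sara): min(-2, 5, -12) = -12
n2.1.3 (Sara): min(5, -10) = -10
n2.1.4 (Sara): min(14, -15) = -15
n2.1 (Yuki): max(-16, -12, -10, -15) = -10
n2.2.1 (Sara): min(-11, -8) = -11
n2.2.2 (Sara): min(-18, 15) = -18
n2.2.3 (Sara): min(4, 19) = 4
n2.2.4 (Sara): min(8, -15, -1) = -15
n2.2 (Yuki): max(-11, -18, 4, -15) = 4
n2.3.1 (Sara): min(-20, -8) = -20
n2.3.2 (Sara): min(-6, -7, 19, 7) = -7
n2.3.3 (Sara): min(0, 17, -1) = -1
n2.3 (Yuki): max(-20, -7, -1) = -1
n2 (Sara): min(-10, 4, -1) = -10
n3.1.1 (Sara): min(-3, -13, 3) = -13
n3.1.2 (Sara): min(-9, -6, 12, 0) = -9
n3.1 (Yuki): max(-13, -9) = -9
n3.2.1 (Sara): min(20, -11) = -11
n3.2.2 (Sara): min(-9, 3) = -9
n3.2.3 (Sara): min(-7, 0) = -7
n3.2 (Yuki): max(-11, -9, -7) = -7
n3 (Sara): min(-9, -7) = -9
n0 (Yuki): max(-16, -10, -9) = -9
At n0, Yuki picks n3 (highest: -9).
At n3, Sara picks n3.1 (lowest: -9).
At n3.1, Yuki picks n3.1.2 (highest: -9).
At n3.1.2, Sara picks n3.1.2.1 (lowest: -9).
Terminal value -9.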